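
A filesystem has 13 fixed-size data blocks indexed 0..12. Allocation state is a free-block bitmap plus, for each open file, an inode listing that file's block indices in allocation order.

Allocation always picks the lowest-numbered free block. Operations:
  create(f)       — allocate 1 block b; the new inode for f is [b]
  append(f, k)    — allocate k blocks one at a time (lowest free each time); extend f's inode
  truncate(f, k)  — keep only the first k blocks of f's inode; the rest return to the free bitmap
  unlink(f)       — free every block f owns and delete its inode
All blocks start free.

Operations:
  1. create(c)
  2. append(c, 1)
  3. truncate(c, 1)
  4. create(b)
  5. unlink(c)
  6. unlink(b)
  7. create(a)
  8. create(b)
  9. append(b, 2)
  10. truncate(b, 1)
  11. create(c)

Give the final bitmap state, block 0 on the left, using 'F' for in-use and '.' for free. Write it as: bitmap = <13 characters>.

bitmap = FFF..........

[1] create(c) — c=0 (map F............)
[2] append(c, 1) — c=0,1 (map FF...........)
[3] truncate(c, 1) — c=0 (map F............)
[4] create(b) — b=1 c=0 (map FF...........)
[5] unlink(c) — b=1 (map .F...........)
[6] unlink(b) —  (map .............)
[7] create(a) — a=0 (map F............)
[8] create(b) — a=0 b=1 (map FF...........)
[9] append(b, 2) — a=0 b=1,2,3 (map FFFF.........)
[10] truncate(b, 1) — a=0 b=1 (map FF...........)
[11] create(c) — a=0 b=1 c=2 (map FFF..........)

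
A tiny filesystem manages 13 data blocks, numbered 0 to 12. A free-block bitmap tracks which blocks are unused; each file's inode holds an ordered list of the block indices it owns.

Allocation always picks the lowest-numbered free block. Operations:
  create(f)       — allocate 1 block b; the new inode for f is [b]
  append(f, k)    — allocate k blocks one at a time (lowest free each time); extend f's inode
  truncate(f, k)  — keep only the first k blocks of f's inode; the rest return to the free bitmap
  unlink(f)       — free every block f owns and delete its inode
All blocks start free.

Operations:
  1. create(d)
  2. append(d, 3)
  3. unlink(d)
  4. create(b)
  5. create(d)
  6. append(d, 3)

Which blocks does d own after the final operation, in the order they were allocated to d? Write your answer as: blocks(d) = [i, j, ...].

blocks(d) = [1, 2, 3, 4]

[1] create(d) — d=0 (map F............)
[2] append(d, 3) — d=0,1,2,3 (map FFFF.........)
[3] unlink(d) —  (map .............)
[4] create(b) — b=0 (map F............)
[5] create(d) — b=0 d=1 (map FF...........)
[6] append(d, 3) — b=0 d=1,2,3,4 (map FFFFF........)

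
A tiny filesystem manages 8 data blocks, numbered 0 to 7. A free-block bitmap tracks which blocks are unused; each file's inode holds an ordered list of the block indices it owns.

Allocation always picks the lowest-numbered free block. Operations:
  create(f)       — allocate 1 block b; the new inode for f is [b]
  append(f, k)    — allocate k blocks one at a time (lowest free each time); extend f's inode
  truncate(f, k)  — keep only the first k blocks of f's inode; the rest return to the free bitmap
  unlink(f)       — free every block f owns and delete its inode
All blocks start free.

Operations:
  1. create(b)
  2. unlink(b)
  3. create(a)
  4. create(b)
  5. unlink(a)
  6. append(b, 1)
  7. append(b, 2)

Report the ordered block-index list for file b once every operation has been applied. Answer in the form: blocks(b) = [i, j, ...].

blocks(b) = [1, 0, 2, 3]

[1] create(b) — b=0 (map F.......)
[2] unlink(b) —  (map ........)
[3] create(a) — a=0 (map F.......)
[4] create(b) — a=0 b=1 (map FF......)
[5] unlink(a) — b=1 (map .F......)
[6] append(b, 1) — b=1,0 (map FF......)
[7] append(b, 2) — b=1,0,2,3 (map FFFF....)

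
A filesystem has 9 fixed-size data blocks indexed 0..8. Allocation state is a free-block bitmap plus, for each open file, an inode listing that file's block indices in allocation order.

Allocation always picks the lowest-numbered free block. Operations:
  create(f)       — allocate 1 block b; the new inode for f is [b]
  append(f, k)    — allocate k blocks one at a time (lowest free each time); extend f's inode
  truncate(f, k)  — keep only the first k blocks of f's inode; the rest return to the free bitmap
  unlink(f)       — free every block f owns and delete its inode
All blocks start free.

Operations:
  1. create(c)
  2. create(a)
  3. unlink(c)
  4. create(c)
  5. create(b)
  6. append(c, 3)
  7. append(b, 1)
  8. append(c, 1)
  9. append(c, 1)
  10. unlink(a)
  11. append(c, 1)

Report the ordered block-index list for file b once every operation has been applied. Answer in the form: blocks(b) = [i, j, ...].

after create(c) → c:[0]  free=[F........]
after create(a) → a:[1], c:[0]  free=[FF.......]
after unlink(c) → a:[1]  free=[.F.......]
after create(c) → a:[1], c:[0]  free=[FF.......]
after create(b) → a:[1], b:[2], c:[0]  free=[FFF......]
after append(c, 3) → a:[1], b:[2], c:[0, 3, 4, 5]  free=[FFFFFF...]
after append(b, 1) → a:[1], b:[2, 6], c:[0, 3, 4, 5]  free=[FFFFFFF..]
after append(c, 1) → a:[1], b:[2, 6], c:[0, 3, 4, 5, 7]  free=[FFFFFFFF.]
after append(c, 1) → a:[1], b:[2, 6], c:[0, 3, 4, 5, 7, 8]  free=[FFFFFFFFF]
after unlink(a) → b:[2, 6], c:[0, 3, 4, 5, 7, 8]  free=[F.FFFFFFF]
after append(c, 1) → b:[2, 6], c:[0, 3, 4, 5, 7, 8, 1]  free=[FFFFFFFFF]

blocks(b) = [2, 6]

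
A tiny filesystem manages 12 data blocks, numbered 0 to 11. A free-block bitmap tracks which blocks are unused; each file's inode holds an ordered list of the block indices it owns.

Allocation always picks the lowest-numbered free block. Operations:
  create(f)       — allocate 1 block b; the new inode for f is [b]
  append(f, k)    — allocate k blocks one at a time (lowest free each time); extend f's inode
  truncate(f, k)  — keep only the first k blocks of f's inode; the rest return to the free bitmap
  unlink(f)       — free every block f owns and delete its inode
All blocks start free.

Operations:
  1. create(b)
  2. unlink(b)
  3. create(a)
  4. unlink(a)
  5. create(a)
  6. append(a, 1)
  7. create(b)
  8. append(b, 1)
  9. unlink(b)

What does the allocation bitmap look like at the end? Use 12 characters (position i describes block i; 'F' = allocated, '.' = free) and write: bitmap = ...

after create(b) → b:[0]  free=[F...........]
after unlink(b) →   free=[............]
after create(a) → a:[0]  free=[F...........]
after unlink(a) →   free=[............]
after create(a) → a:[0]  free=[F...........]
after append(a, 1) → a:[0, 1]  free=[FF..........]
after create(b) → a:[0, 1], b:[2]  free=[FFF.........]
after append(b, 1) → a:[0, 1], b:[2, 3]  free=[FFFF........]
after unlink(b) → a:[0, 1]  free=[FF..........]

bitmap = FF..........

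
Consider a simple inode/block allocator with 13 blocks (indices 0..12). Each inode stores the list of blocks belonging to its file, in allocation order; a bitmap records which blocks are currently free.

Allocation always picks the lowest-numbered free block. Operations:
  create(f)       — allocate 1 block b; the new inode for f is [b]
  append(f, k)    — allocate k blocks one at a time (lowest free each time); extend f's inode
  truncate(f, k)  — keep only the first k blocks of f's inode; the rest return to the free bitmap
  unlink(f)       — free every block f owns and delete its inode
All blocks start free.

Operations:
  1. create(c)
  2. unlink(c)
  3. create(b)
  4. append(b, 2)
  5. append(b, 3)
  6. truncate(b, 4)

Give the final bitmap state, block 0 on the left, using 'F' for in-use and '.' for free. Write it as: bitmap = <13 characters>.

after create(c) → c:[0]  free=[F............]
after unlink(c) →   free=[.............]
after create(b) → b:[0]  free=[F............]
after append(b, 2) → b:[0, 1, 2]  free=[FFF..........]
after append(b, 3) → b:[0, 1, 2, 3, 4, 5]  free=[FFFFFF.......]
after truncate(b, 4) → b:[0, 1, 2, 3]  free=[FFFF.........]

bitmap = FFFF.........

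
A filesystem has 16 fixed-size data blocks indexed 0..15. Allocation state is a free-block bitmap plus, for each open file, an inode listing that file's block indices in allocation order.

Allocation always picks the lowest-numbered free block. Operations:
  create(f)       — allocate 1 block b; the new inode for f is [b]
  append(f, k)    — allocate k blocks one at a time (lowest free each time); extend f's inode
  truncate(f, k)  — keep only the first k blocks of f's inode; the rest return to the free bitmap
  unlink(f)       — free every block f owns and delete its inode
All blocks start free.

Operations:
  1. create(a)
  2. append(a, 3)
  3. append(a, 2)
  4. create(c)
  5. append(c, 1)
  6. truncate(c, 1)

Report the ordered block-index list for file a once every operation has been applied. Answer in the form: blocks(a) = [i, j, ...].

create(a): bitmap=F............... | a=[0]
append(a, 3): bitmap=FFFF............ | a=[0, 1, 2, 3]
append(a, 2): bitmap=FFFFFF.......... | a=[0, 1, 2, 3, 4, 5]
create(c): bitmap=FFFFFFF......... | a=[0, 1, 2, 3, 4, 5] c=[6]
append(c, 1): bitmap=FFFFFFFF........ | a=[0, 1, 2, 3, 4, 5] c=[6, 7]
truncate(c, 1): bitmap=FFFFFFF......... | a=[0, 1, 2, 3, 4, 5] c=[6]

blocks(a) = [0, 1, 2, 3, 4, 5]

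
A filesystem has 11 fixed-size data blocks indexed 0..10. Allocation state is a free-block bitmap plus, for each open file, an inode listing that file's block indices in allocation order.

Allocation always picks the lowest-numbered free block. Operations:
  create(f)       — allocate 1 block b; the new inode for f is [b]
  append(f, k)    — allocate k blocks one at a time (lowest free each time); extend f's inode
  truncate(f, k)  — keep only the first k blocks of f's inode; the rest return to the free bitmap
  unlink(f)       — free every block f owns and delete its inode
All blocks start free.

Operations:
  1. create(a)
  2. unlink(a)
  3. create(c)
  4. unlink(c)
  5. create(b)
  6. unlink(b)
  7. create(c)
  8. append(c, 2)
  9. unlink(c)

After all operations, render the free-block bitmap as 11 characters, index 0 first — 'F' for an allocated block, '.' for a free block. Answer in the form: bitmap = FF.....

bitmap = ...........

create(a): bitmap=F.......... | a=[0]
unlink(a): bitmap=........... | 
create(c): bitmap=F.......... | c=[0]
unlink(c): bitmap=........... | 
create(b): bitmap=F.......... | b=[0]
unlink(b): bitmap=........... | 
create(c): bitmap=F.......... | c=[0]
append(c, 2): bitmap=FFF........ | c=[0, 1, 2]
unlink(c): bitmap=........... | 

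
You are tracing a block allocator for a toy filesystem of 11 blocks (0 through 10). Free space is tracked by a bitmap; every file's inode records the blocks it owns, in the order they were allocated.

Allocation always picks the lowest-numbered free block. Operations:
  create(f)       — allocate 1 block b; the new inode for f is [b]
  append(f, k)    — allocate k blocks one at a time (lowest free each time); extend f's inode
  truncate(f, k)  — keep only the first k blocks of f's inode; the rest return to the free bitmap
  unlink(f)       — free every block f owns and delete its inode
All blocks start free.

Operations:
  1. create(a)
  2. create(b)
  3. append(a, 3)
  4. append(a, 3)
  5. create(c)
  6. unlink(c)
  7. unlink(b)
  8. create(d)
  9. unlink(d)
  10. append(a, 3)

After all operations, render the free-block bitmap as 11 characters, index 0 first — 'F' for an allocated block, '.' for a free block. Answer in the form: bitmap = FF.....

create(a): bitmap=F.......... | a=[0]
create(b): bitmap=FF......... | a=[0] b=[1]
append(a, 3): bitmap=FFFFF...... | a=[0, 2, 3, 4] b=[1]
append(a, 3): bitmap=FFFFFFFF... | a=[0, 2, 3, 4, 5, 6, 7] b=[1]
create(c): bitmap=FFFFFFFFF.. | a=[0, 2, 3, 4, 5, 6, 7] b=[1] c=[8]
unlink(c): bitmap=FFFFFFFF... | a=[0, 2, 3, 4, 5, 6, 7] b=[1]
unlink(b): bitmap=F.FFFFFF... | a=[0, 2, 3, 4, 5, 6, 7]
create(d): bitmap=FFFFFFFF... | a=[0, 2, 3, 4, 5, 6, 7] d=[1]
unlink(d): bitmap=F.FFFFFF... | a=[0, 2, 3, 4, 5, 6, 7]
append(a, 3): bitmap=FFFFFFFFFF. | a=[0, 2, 3, 4, 5, 6, 7, 1, 8, 9]

bitmap = FFFFFFFFFF.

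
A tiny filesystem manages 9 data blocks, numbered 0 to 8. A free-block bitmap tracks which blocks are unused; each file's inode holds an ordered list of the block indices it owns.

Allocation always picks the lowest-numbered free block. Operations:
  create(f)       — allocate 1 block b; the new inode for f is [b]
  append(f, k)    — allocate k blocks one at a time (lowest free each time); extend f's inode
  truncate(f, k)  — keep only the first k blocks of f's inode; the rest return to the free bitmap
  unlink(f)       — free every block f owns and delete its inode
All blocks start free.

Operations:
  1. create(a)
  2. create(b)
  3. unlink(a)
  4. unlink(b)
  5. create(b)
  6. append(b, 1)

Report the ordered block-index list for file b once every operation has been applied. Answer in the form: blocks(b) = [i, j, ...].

  1. create(a)  ⇒  F........  {a→[0]}
  2. create(b)  ⇒  FF.......  {a→[0]; b→[1]}
  3. unlink(a)  ⇒  .F.......  {b→[1]}
  4. unlink(b)  ⇒  .........  {}
  5. create(b)  ⇒  F........  {b→[0]}
  6. append(b, 1)  ⇒  FF.......  {b→[0, 1]}

blocks(b) = [0, 1]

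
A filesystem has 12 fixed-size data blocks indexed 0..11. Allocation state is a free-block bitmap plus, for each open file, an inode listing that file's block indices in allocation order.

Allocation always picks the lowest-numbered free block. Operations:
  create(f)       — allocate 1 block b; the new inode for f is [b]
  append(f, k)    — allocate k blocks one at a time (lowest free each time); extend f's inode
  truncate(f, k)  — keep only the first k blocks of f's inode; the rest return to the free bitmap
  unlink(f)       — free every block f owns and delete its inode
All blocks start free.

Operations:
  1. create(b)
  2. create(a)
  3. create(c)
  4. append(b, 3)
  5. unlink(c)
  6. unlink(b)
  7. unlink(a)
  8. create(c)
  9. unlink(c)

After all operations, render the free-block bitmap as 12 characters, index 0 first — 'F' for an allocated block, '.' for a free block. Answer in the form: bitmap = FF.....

  1. create(b)  ⇒  F...........  {b→[0]}
  2. create(a)  ⇒  FF..........  {a→[1]; b→[0]}
  3. create(c)  ⇒  FFF.........  {a→[1]; b→[0]; c→[2]}
  4. append(b, 3)  ⇒  FFFFFF......  {a→[1]; b→[0, 3, 4, 5]; c→[2]}
  5. unlink(c)  ⇒  FF.FFF......  {a→[1]; b→[0, 3, 4, 5]}
  6. unlink(b)  ⇒  .F..........  {a→[1]}
  7. unlink(a)  ⇒  ............  {}
  8. create(c)  ⇒  F...........  {c→[0]}
  9. unlink(c)  ⇒  ............  {}

bitmap = ............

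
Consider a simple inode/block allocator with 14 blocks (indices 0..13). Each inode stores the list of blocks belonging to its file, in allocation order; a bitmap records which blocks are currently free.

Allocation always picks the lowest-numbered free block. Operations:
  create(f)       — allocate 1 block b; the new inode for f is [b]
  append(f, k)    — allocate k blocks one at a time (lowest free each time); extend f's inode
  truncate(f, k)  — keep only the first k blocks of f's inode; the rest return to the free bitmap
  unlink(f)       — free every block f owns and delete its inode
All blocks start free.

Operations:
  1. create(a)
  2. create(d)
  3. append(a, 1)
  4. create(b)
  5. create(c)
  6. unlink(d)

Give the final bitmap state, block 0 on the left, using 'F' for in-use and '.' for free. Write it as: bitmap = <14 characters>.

create(a): bitmap=F............. | a=[0]
create(d): bitmap=FF............ | a=[0] d=[1]
append(a, 1): bitmap=FFF........... | a=[0, 2] d=[1]
create(b): bitmap=FFFF.......... | a=[0, 2] b=[3] d=[1]
create(c): bitmap=FFFFF......... | a=[0, 2] b=[3] c=[4] d=[1]
unlink(d): bitmap=F.FFF......... | a=[0, 2] b=[3] c=[4]

bitmap = F.FFF.........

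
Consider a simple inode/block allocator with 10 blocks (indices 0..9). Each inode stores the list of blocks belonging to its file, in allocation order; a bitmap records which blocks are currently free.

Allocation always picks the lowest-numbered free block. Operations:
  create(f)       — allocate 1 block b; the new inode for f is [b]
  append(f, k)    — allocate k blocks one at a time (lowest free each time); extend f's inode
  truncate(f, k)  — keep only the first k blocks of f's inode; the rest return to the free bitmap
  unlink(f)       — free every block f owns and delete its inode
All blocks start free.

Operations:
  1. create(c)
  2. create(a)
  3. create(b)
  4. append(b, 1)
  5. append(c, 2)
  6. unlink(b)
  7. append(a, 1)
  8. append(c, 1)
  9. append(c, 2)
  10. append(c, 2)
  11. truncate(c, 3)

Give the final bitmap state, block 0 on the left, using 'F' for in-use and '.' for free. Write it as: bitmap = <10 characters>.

after create(c) → c:[0]  free=[F.........]
after create(a) → a:[1], c:[0]  free=[FF........]
after create(b) → a:[1], b:[2], c:[0]  free=[FFF.......]
after append(b, 1) → a:[1], b:[2, 3], c:[0]  free=[FFFF......]
after append(c, 2) → a:[1], b:[2, 3], c:[0, 4, 5]  free=[FFFFFF....]
after unlink(b) → a:[1], c:[0, 4, 5]  free=[FF..FF....]
after append(a, 1) → a:[1, 2], c:[0, 4, 5]  free=[FFF.FF....]
after append(c, 1) → a:[1, 2], c:[0, 4, 5, 3]  free=[FFFFFF....]
after append(c, 2) → a:[1, 2], c:[0, 4, 5, 3, 6, 7]  free=[FFFFFFFF..]
after append(c, 2) → a:[1, 2], c:[0, 4, 5, 3, 6, 7, 8, 9]  free=[FFFFFFFFFF]
after truncate(c, 3) → a:[1, 2], c:[0, 4, 5]  free=[FFF.FF....]

bitmap = FFF.FF....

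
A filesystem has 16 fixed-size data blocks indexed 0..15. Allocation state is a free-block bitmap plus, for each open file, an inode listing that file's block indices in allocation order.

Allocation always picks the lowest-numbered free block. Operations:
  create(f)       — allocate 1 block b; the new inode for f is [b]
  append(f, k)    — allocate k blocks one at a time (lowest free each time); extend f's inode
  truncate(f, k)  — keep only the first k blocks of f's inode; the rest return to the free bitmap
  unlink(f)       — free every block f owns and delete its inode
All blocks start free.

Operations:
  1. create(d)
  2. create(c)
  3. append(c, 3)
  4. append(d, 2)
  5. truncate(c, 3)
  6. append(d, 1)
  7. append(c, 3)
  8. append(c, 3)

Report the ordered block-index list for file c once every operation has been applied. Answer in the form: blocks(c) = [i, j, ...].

blocks(c) = [1, 2, 3, 7, 8, 9, 10, 11, 12]

create(d): bitmap=F............... | d=[0]
create(c): bitmap=FF.............. | c=[1] d=[0]
append(c, 3): bitmap=FFFFF........... | c=[1, 2, 3, 4] d=[0]
append(d, 2): bitmap=FFFFFFF......... | c=[1, 2, 3, 4] d=[0, 5, 6]
truncate(c, 3): bitmap=FFFF.FF......... | c=[1, 2, 3] d=[0, 5, 6]
append(d, 1): bitmap=FFFFFFF......... | c=[1, 2, 3] d=[0, 5, 6, 4]
append(c, 3): bitmap=FFFFFFFFFF...... | c=[1, 2, 3, 7, 8, 9] d=[0, 5, 6, 4]
append(c, 3): bitmap=FFFFFFFFFFFFF... | c=[1, 2, 3, 7, 8, 9, 10, 11, 12] d=[0, 5, 6, 4]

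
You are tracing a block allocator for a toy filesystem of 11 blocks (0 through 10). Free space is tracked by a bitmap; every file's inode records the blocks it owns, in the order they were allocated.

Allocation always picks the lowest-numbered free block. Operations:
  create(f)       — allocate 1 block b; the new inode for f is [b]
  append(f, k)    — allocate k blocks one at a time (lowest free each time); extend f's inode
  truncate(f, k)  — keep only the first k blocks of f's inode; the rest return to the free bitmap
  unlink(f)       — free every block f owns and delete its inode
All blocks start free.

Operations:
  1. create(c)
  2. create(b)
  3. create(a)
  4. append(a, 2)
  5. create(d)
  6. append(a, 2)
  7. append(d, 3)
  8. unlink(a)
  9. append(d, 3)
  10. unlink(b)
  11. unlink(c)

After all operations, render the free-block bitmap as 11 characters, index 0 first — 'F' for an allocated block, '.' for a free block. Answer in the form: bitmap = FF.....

bitmap = ..FFFF..FFF

  1. create(c)  ⇒  F..........  {c→[0]}
  2. create(b)  ⇒  FF.........  {b→[1]; c→[0]}
  3. create(a)  ⇒  FFF........  {a→[2]; b→[1]; c→[0]}
  4. append(a, 2)  ⇒  FFFFF......  {a→[2, 3, 4]; b→[1]; c→[0]}
  5. create(d)  ⇒  FFFFFF.....  {a→[2, 3, 4]; b→[1]; c→[0]; d→[5]}
  6. append(a, 2)  ⇒  FFFFFFFF...  {a→[2, 3, 4, 6, 7]; b→[1]; c→[0]; d→[5]}
  7. append(d, 3)  ⇒  FFFFFFFFFFF  {a→[2, 3, 4, 6, 7]; b→[1]; c→[0]; d→[5, 8, 9, 10]}
  8. unlink(a)  ⇒  FF...F..FFF  {b→[1]; c→[0]; d→[5, 8, 9, 10]}
  9. append(d, 3)  ⇒  FFFFFF..FFF  {b→[1]; c→[0]; d→[5, 8, 9, 10, 2, 3, 4]}
  10. unlink(b)  ⇒  F.FFFF..FFF  {c→[0]; d→[5, 8, 9, 10, 2, 3, 4]}
  11. unlink(c)  ⇒  ..FFFF..FFF  {d→[5, 8, 9, 10, 2, 3, 4]}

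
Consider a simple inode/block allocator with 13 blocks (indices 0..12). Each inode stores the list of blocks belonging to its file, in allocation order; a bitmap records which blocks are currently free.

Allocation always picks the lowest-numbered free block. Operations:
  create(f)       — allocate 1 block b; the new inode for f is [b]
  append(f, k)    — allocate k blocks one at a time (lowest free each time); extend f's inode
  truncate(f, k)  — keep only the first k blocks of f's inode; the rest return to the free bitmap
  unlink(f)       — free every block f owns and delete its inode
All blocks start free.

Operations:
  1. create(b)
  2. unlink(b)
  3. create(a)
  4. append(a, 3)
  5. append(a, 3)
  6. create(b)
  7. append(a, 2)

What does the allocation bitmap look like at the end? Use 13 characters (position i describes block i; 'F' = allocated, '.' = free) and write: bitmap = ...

  1. create(b)  ⇒  F............  {b→[0]}
  2. unlink(b)  ⇒  .............  {}
  3. create(a)  ⇒  F............  {a→[0]}
  4. append(a, 3)  ⇒  FFFF.........  {a→[0, 1, 2, 3]}
  5. append(a, 3)  ⇒  FFFFFFF......  {a→[0, 1, 2, 3, 4, 5, 6]}
  6. create(b)  ⇒  FFFFFFFF.....  {a→[0, 1, 2, 3, 4, 5, 6]; b→[7]}
  7. append(a, 2)  ⇒  FFFFFFFFFF...  {a→[0, 1, 2, 3, 4, 5, 6, 8, 9]; b→[7]}

bitmap = FFFFFFFFFF...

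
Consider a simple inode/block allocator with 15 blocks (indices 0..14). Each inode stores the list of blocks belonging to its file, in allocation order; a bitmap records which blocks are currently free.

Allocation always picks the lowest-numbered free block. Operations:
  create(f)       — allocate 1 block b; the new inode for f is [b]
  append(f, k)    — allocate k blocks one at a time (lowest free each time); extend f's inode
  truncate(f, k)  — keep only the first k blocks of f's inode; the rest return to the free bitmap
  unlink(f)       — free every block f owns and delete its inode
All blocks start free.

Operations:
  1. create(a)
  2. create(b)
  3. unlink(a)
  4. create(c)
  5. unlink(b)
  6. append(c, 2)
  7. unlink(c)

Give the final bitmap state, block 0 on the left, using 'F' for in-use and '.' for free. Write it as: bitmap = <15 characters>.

[1] create(a) — a=0 (map F..............)
[2] create(b) — a=0 b=1 (map FF.............)
[3] unlink(a) — b=1 (map .F.............)
[4] create(c) — b=1 c=0 (map FF.............)
[5] unlink(b) — c=0 (map F..............)
[6] append(c, 2) — c=0,1,2 (map FFF............)
[7] unlink(c) —  (map ...............)

bitmap = ...............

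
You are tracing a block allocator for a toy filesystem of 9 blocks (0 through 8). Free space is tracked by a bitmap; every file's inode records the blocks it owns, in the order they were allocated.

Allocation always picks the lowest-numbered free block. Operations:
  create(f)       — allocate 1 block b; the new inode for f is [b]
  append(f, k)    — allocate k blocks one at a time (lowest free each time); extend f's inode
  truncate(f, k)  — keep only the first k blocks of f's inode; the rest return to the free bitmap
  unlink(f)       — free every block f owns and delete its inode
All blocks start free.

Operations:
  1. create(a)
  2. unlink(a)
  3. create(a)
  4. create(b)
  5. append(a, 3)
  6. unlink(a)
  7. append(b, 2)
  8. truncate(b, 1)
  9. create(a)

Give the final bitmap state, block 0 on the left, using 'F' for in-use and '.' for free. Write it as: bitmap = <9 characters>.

bitmap = FF.......

create(a): bitmap=F........ | a=[0]
unlink(a): bitmap=......... | 
create(a): bitmap=F........ | a=[0]
create(b): bitmap=FF....... | a=[0] b=[1]
append(a, 3): bitmap=FFFFF.... | a=[0, 2, 3, 4] b=[1]
unlink(a): bitmap=.F....... | b=[1]
append(b, 2): bitmap=FFF...... | b=[1, 0, 2]
truncate(b, 1): bitmap=.F....... | b=[1]
create(a): bitmap=FF....... | a=[0] b=[1]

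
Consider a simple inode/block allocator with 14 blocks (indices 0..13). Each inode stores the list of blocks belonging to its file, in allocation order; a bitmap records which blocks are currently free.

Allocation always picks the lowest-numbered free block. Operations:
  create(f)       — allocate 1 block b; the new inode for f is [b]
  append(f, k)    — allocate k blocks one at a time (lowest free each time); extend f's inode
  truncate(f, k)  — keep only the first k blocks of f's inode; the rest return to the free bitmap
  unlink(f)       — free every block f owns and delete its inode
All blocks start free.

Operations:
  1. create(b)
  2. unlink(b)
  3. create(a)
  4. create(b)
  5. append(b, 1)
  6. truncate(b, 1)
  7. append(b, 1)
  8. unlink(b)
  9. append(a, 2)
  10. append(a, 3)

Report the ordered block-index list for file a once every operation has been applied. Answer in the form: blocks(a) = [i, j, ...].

blocks(a) = [0, 1, 2, 3, 4, 5]

create(b): bitmap=F............. | b=[0]
unlink(b): bitmap=.............. | 
create(a): bitmap=F............. | a=[0]
create(b): bitmap=FF............ | a=[0] b=[1]
append(b, 1): bitmap=FFF........... | a=[0] b=[1, 2]
truncate(b, 1): bitmap=FF............ | a=[0] b=[1]
append(b, 1): bitmap=FFF........... | a=[0] b=[1, 2]
unlink(b): bitmap=F............. | a=[0]
append(a, 2): bitmap=FFF........... | a=[0, 1, 2]
append(a, 3): bitmap=FFFFFF........ | a=[0, 1, 2, 3, 4, 5]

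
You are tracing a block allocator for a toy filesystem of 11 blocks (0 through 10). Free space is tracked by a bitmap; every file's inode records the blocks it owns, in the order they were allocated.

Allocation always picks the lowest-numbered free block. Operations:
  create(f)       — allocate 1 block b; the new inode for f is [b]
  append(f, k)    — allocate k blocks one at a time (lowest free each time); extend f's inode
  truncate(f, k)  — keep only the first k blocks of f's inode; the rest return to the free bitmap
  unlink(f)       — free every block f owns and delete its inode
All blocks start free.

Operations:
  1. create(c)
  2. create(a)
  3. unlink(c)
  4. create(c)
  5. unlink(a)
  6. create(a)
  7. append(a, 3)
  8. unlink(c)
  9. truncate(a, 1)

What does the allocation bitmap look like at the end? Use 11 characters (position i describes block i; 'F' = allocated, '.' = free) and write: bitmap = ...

[1] create(c) — c=0 (map F..........)
[2] create(a) — a=1 c=0 (map FF.........)
[3] unlink(c) — a=1 (map .F.........)
[4] create(c) — a=1 c=0 (map FF.........)
[5] unlink(a) — c=0 (map F..........)
[6] create(a) — a=1 c=0 (map FF.........)
[7] append(a, 3) — a=1,2,3,4 c=0 (map FFFFF......)
[8] unlink(c) — a=1,2,3,4 (map .FFFF......)
[9] truncate(a, 1) — a=1 (map .F.........)

bitmap = .F.........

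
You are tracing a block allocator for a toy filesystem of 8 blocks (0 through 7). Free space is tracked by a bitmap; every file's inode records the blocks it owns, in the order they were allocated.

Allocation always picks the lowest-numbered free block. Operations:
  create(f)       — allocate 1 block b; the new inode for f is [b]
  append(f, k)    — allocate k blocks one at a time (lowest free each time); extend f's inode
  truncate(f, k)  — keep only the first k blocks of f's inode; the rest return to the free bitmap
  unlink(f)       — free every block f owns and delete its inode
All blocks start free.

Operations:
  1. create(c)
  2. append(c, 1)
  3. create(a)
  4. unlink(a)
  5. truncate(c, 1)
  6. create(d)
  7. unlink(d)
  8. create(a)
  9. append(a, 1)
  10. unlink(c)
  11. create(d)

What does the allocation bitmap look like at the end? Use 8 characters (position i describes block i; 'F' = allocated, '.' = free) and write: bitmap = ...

bitmap = FFF.....

create(c): bitmap=F....... | c=[0]
append(c, 1): bitmap=FF...... | c=[0, 1]
create(a): bitmap=FFF..... | a=[2] c=[0, 1]
unlink(a): bitmap=FF...... | c=[0, 1]
truncate(c, 1): bitmap=F....... | c=[0]
create(d): bitmap=FF...... | c=[0] d=[1]
unlink(d): bitmap=F....... | c=[0]
create(a): bitmap=FF...... | a=[1] c=[0]
append(a, 1): bitmap=FFF..... | a=[1, 2] c=[0]
unlink(c): bitmap=.FF..... | a=[1, 2]
create(d): bitmap=FFF..... | a=[1, 2] d=[0]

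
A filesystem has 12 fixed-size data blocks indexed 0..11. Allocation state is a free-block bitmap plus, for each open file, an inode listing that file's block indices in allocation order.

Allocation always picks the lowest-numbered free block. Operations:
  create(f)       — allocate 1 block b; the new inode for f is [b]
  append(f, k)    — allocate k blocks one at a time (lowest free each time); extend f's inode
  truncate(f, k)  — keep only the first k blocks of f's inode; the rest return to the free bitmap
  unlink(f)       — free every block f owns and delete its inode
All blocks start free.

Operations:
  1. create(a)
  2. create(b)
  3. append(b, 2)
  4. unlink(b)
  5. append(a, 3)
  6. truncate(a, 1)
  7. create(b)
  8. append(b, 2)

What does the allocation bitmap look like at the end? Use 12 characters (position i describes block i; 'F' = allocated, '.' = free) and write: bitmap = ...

bitmap = FFFF........

create(a): bitmap=F........... | a=[0]
create(b): bitmap=FF.......... | a=[0] b=[1]
append(b, 2): bitmap=FFFF........ | a=[0] b=[1, 2, 3]
unlink(b): bitmap=F........... | a=[0]
append(a, 3): bitmap=FFFF........ | a=[0, 1, 2, 3]
truncate(a, 1): bitmap=F........... | a=[0]
create(b): bitmap=FF.......... | a=[0] b=[1]
append(b, 2): bitmap=FFFF........ | a=[0] b=[1, 2, 3]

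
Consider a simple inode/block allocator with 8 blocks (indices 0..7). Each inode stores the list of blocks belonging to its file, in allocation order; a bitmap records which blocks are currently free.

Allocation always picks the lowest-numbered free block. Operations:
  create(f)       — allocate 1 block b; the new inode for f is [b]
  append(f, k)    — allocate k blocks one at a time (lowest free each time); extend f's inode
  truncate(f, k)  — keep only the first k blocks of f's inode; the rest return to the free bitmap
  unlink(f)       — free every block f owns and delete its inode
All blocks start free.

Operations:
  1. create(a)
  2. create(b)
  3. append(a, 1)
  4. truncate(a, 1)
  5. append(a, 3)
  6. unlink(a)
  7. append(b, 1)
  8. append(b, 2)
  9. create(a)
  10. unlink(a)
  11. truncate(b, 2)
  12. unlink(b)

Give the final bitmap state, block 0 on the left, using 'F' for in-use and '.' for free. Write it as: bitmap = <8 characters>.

bitmap = ........

create(a): bitmap=F....... | a=[0]
create(b): bitmap=FF...... | a=[0] b=[1]
append(a, 1): bitmap=FFF..... | a=[0, 2] b=[1]
truncate(a, 1): bitmap=FF...... | a=[0] b=[1]
append(a, 3): bitmap=FFFFF... | a=[0, 2, 3, 4] b=[1]
unlink(a): bitmap=.F...... | b=[1]
append(b, 1): bitmap=FF...... | b=[1, 0]
append(b, 2): bitmap=FFFF.... | b=[1, 0, 2, 3]
create(a): bitmap=FFFFF... | a=[4] b=[1, 0, 2, 3]
unlink(a): bitmap=FFFF.... | b=[1, 0, 2, 3]
truncate(b, 2): bitmap=FF...... | b=[1, 0]
unlink(b): bitmap=........ | 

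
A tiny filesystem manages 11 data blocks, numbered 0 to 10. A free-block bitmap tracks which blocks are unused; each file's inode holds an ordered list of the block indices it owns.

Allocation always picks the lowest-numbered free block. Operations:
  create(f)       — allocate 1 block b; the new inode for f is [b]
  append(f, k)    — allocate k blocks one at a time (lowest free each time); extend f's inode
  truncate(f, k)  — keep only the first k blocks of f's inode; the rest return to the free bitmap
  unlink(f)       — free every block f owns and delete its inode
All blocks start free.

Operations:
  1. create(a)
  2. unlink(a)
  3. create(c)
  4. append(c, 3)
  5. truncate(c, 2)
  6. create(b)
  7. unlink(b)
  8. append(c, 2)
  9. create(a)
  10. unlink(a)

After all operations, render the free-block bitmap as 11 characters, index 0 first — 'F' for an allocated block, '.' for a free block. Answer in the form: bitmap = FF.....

after create(a) → a:[0]  free=[F..........]
after unlink(a) →   free=[...........]
after create(c) → c:[0]  free=[F..........]
after append(c, 3) → c:[0, 1, 2, 3]  free=[FFFF.......]
after truncate(c, 2) → c:[0, 1]  free=[FF.........]
after create(b) → b:[2], c:[0, 1]  free=[FFF........]
after unlink(b) → c:[0, 1]  free=[FF.........]
after append(c, 2) → c:[0, 1, 2, 3]  free=[FFFF.......]
after create(a) → a:[4], c:[0, 1, 2, 3]  free=[FFFFF......]
after unlink(a) → c:[0, 1, 2, 3]  free=[FFFF.......]

bitmap = FFFF.......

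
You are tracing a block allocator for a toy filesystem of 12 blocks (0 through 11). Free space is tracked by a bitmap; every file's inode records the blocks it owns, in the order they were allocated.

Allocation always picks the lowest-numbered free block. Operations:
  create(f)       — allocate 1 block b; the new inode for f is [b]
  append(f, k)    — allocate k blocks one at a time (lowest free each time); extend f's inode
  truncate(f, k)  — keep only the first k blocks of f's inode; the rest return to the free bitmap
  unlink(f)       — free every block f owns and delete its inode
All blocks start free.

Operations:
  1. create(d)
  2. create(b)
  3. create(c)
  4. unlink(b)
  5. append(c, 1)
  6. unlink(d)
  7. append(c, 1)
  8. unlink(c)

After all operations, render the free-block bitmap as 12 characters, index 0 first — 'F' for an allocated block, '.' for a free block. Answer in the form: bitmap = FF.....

[1] create(d) — d=0 (map F...........)
[2] create(b) — b=1 d=0 (map FF..........)
[3] create(c) — b=1 c=2 d=0 (map FFF.........)
[4] unlink(b) — c=2 d=0 (map F.F.........)
[5] append(c, 1) — c=2,1 d=0 (map FFF.........)
[6] unlink(d) — c=2,1 (map .FF.........)
[7] append(c, 1) — c=2,1,0 (map FFF.........)
[8] unlink(c) —  (map ............)

bitmap = ............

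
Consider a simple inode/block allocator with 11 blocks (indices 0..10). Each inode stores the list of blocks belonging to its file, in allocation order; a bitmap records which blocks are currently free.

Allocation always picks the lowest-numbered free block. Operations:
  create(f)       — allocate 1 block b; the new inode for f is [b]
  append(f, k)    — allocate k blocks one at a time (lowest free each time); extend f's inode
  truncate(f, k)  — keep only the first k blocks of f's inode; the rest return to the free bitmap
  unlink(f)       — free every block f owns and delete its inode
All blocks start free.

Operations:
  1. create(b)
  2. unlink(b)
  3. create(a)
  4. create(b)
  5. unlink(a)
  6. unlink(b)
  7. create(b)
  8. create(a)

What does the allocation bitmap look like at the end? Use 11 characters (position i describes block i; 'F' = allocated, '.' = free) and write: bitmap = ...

[1] create(b) — b=0 (map F..........)
[2] unlink(b) —  (map ...........)
[3] create(a) — a=0 (map F..........)
[4] create(b) — a=0 b=1 (map FF.........)
[5] unlink(a) — b=1 (map .F.........)
[6] unlink(b) —  (map ...........)
[7] create(b) — b=0 (map F..........)
[8] create(a) — a=1 b=0 (map FF.........)

bitmap = FF.........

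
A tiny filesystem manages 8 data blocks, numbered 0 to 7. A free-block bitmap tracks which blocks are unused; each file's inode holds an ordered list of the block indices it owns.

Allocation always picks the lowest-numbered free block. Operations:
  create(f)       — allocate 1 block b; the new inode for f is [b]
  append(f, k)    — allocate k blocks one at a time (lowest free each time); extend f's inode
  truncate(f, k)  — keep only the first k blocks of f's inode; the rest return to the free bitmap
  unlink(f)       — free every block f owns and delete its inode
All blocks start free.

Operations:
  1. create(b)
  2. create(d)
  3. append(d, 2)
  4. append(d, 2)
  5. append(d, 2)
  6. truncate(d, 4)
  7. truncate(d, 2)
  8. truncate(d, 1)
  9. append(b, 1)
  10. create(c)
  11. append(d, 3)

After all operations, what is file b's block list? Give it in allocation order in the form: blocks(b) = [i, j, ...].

after create(b) → b:[0]  free=[F.......]
after create(d) → b:[0], d:[1]  free=[FF......]
after append(d, 2) → b:[0], d:[1, 2, 3]  free=[FFFF....]
after append(d, 2) → b:[0], d:[1, 2, 3, 4, 5]  free=[FFFFFF..]
after append(d, 2) → b:[0], d:[1, 2, 3, 4, 5, 6, 7]  free=[FFFFFFFF]
after truncate(d, 4) → b:[0], d:[1, 2, 3, 4]  free=[FFFFF...]
after truncate(d, 2) → b:[0], d:[1, 2]  free=[FFF.....]
after truncate(d, 1) → b:[0], d:[1]  free=[FF......]
after append(b, 1) → b:[0, 2], d:[1]  free=[FFF.....]
after create(c) → b:[0, 2], c:[3], d:[1]  free=[FFFF....]
after append(d, 3) → b:[0, 2], c:[3], d:[1, 4, 5, 6]  free=[FFFFFFF.]

blocks(b) = [0, 2]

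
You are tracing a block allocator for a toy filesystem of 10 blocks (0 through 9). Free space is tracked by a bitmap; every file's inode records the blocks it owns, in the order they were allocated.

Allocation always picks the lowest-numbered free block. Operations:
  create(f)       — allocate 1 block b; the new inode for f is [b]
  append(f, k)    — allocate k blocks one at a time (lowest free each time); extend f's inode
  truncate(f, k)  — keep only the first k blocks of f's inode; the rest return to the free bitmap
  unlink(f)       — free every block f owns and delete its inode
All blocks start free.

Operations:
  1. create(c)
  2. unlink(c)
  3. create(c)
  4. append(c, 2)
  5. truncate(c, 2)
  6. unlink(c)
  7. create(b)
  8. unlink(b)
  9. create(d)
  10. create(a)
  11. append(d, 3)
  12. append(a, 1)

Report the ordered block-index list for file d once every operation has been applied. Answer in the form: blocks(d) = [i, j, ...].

  1. create(c)  ⇒  F.........  {c→[0]}
  2. unlink(c)  ⇒  ..........  {}
  3. create(c)  ⇒  F.........  {c→[0]}
  4. append(c, 2)  ⇒  FFF.......  {c→[0, 1, 2]}
  5. truncate(c, 2)  ⇒  FF........  {c→[0, 1]}
  6. unlink(c)  ⇒  ..........  {}
  7. create(b)  ⇒  F.........  {b→[0]}
  8. unlink(b)  ⇒  ..........  {}
  9. create(d)  ⇒  F.........  {d→[0]}
  10. create(a)  ⇒  FF........  {a→[1]; d→[0]}
  11. append(d, 3)  ⇒  FFFFF.....  {a→[1]; d→[0, 2, 3, 4]}
  12. append(a, 1)  ⇒  FFFFFF....  {a→[1, 5]; d→[0, 2, 3, 4]}

blocks(d) = [0, 2, 3, 4]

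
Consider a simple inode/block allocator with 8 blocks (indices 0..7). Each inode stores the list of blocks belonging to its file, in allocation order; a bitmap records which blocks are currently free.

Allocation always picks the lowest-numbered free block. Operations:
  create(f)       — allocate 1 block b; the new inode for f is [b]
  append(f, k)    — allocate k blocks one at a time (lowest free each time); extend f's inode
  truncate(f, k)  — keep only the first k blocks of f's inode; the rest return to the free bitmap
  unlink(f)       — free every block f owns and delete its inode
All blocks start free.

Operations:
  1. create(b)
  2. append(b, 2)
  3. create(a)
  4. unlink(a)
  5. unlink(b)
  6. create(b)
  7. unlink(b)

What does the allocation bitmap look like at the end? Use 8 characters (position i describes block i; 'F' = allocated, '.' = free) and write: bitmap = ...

bitmap = ........

after create(b) → b:[0]  free=[F.......]
after append(b, 2) → b:[0, 1, 2]  free=[FFF.....]
after create(a) → a:[3], b:[0, 1, 2]  free=[FFFF....]
after unlink(a) → b:[0, 1, 2]  free=[FFF.....]
after unlink(b) →   free=[........]
after create(b) → b:[0]  free=[F.......]
after unlink(b) →   free=[........]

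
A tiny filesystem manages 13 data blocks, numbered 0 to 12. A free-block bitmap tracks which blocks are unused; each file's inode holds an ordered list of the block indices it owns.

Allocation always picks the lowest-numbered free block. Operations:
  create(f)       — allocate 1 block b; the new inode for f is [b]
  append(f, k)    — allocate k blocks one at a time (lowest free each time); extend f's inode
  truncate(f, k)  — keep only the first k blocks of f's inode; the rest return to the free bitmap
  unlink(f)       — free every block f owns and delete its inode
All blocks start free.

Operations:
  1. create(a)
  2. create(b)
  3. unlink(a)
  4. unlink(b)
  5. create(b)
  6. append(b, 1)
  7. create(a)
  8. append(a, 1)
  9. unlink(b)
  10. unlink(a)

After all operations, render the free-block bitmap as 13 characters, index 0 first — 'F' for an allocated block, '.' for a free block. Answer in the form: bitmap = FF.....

bitmap = .............

  1. create(a)  ⇒  F............  {a→[0]}
  2. create(b)  ⇒  FF...........  {a→[0]; b→[1]}
  3. unlink(a)  ⇒  .F...........  {b→[1]}
  4. unlink(b)  ⇒  .............  {}
  5. create(b)  ⇒  F............  {b→[0]}
  6. append(b, 1)  ⇒  FF...........  {b→[0, 1]}
  7. create(a)  ⇒  FFF..........  {a→[2]; b→[0, 1]}
  8. append(a, 1)  ⇒  FFFF.........  {a→[2, 3]; b→[0, 1]}
  9. unlink(b)  ⇒  ..FF.........  {a→[2, 3]}
  10. unlink(a)  ⇒  .............  {}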